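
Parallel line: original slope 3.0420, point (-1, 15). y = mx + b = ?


Parallel lines have equal slopes.
m2 = 3.0420
b2 = 15 - 3.0420*(-1) = 18.0420

y = 3.0420x + 18.0420


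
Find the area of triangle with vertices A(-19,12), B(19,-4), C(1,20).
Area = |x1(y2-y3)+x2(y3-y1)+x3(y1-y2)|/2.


-19*(-4-20) = 456
19*(20-12) = 152
1*(12+ 4) = 16
sum = 624
Area = |624|/2 = 312.0000

312.0000 sq units


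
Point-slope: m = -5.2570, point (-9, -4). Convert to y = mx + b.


y + 4 = -5.2570(x + 9)
y = -5.2570x - 4 + 5.2570*(-9)
y = -5.2570x - 51.3130

y = -5.2570x - 51.3130


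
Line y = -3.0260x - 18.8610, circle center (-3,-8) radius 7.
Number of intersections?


Substitute y = -3.0260x - 18.8610: (x+ 3)^2 + (-3.0260x- 18.8610+ 8)^2 = 49
Expand to Ax^2 + Bx + C = 0, where b-k = -10.861
A = 1+m^2 = 10.156676
B = 2(m(b-k) - h) = 2(-3.0260*(-10.861) + 3) = 71.730772
C = h^2 + (b-k)^2 - r^2 = 9 + 117.961321 - 49 = 77.961321
disc = B^2-4AC = 5145.3037 - 3167.3115 = 1977.9922
disc > 0

2 intersection points


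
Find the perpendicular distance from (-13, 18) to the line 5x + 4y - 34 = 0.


|5*(-13) + 4*18 - 34| = |-27| = 27
sqrt(25 + 16) = sqrt(41) = 6.4031
d = 27/sqrt(41) = 4.2167

4.2167


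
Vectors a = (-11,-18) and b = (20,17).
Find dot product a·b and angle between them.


a·b = -11*20 - 18*17 = -220 - 306 = -526
|a| = sqrt(121+324) = 21.0950
|b| = sqrt(400+289) = 26.2488
cos(theta) = -526/(sqrt(445)*sqrt(689)) = -526/sqrt(306605) = -0.949940
theta = arccos(-526/sqrt(306605)) = 161.7941 degrees

a·b = -526, theta = 161.7941 deg


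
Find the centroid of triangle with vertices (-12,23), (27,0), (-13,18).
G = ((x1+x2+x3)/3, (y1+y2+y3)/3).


Gx = (-12+27- 13)/3 = 2/3 = 0.6667
Gy = (23+0+18)/3 = 41/3 = 13.6667

G = (0.6667, 13.6667)


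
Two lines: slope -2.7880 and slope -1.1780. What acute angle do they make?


m1-m2 = -1.61
1+m1*m2 = 4.284264
tan(theta) = |-1.61/4.284264| = 0.375794
theta = arctan(|-1.61/4.284264|) = 20.5959 degrees (acute angle)

20.5959 degrees


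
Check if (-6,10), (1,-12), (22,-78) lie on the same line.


-6*(-12+ 78) + 1*(-78-10) + 22*(10+ 12)
= -396 - 88 + 484 = 0

Yes, collinear (determinant = 0)


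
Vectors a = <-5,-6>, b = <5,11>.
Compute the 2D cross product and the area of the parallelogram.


cross = -5*11 + 6*5 = -55 + 30 = -25
Parallelogram area = |-25| = 25

cross = -25, parallelogram area = 25


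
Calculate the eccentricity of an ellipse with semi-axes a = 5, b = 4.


c = sqrt(25-16) = sqrt(9) = 3.0000
e = c/a = 3/5 = 0.6000

e = 0.6000


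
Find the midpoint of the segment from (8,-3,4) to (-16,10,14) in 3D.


Mx = (8- 16)/2 = -4.0000
My = (-3+10)/2 = 3.5000
Mz = (4+14)/2 = 9.0000

M = (-4.0000, 3.5000, 9.0000)


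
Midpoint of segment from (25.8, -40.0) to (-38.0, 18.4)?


Mx = (25.8 - 38.0)/2 = -12.2/2 = -6.1000
My = (-40.0 + 18.4)/2 = -21.6/2 = -10.8000

(-6.1000, -10.8000)


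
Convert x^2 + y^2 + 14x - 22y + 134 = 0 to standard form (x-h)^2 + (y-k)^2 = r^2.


h = -D/2 = -14/2 = -7
k = -E/2 = 22/2 = 11
r^2 = h^2 + k^2 - F = 49 + 121 - 134 = 36
r = 6

Center (-7, 11), radius = 6


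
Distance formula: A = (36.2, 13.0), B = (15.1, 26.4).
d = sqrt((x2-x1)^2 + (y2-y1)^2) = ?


dx = 15.1 - 36.2 = -21.1
dy = 26.4 - 13.0 = 13.4
d = sqrt(445.21 + 179.56) = sqrt(624.77) = 24.9954

24.9954


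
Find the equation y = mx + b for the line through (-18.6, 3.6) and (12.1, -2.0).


m = (-5.6)/(30.7) = -0.1824
b = y1 - m*x1 = 3.6 - (-5.6*(-18.6))/(30.7) = 3.6 - 3.3928 = 0.2072

y = -0.1824x + 0.2072


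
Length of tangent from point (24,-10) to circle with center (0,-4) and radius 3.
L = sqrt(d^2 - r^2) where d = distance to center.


d = sqrt((24-0)^2 + (-10+ 4)^2) = sqrt(576+36) = 24.7386
L = sqrt(612.0000 - 9) = sqrt(603.0000) = 24.5561

24.5561


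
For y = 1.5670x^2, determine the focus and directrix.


a = 1.5670
1/(4a) = 0.1595
Focus = (0, 0.1595)
Directrix: y = -0.1595

Focus = (0, 0.1595), Directrix: y = -0.1595


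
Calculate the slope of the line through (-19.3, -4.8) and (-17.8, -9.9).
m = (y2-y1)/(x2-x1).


dy = -9.9 + 4.8 = -5.1
dx = -17.8 + 19.3 = 1.5
m = -5.1/1.5 = -3.4000

m = -3.4000


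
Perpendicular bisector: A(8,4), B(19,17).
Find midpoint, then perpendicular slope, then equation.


Midpoint = (13.5, 10.5)
Slope of AB = dy/dx = 13/11 = 1.1818
Perp slope = -dx/dy = -11/13 = -0.8462
b = My - (perp slope)*Mx = 10.5 + (11*13.5)/13 = 10.5 + 11.4231 = 21.9231

y = -0.8462x + 21.9231


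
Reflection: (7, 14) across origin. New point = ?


Reflection rule for origin: (-x, -y)
(7, 14) -> (-7, -14)

(-7, -14)


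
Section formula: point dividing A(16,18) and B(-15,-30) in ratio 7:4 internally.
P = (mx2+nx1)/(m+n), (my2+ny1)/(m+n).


Px = (7*(-15) + 4*16)/11 = -41/11 = -3.7273
Py = (7*(-30) + 4*18)/11 = -138/11 = -12.5455

P = (-3.7273, -12.5455)


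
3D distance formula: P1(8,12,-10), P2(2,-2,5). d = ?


dx=-6, dy=-14, dz=15
d = sqrt(36+196+225) = sqrt(457) = 21.3776

21.3776


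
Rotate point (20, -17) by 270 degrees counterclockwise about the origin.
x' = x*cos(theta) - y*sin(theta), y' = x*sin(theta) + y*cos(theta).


cos(270) = 0, sin(270) = -1
x' = 20*0 + 17*(-1) = -17
y' = 20*(-1) - 17*0 = -20

(-17, -20)


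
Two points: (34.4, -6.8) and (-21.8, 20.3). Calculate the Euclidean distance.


dx = -21.8 - 34.4 = -56.2
dy = 20.3 + 6.8 = 27.1
d = sqrt(3158.44 + 734.41) = sqrt(3892.85) = 62.3927

62.3927


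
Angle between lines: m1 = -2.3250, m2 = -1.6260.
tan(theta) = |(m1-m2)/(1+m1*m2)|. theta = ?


m1-m2 = -0.699
1+m1*m2 = 4.78045
tan(theta) = |-0.699/4.78045| = 0.146221
theta = arctan(|-0.699/4.78045|) = 8.3189 degrees (acute angle)

8.3189 degrees


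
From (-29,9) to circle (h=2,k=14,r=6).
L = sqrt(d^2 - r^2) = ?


d = sqrt((-29-2)^2 + (9-14)^2) = sqrt(961+25) = 31.4006
L = sqrt(986.0000 - 36) = sqrt(950.0000) = 30.8221

30.8221


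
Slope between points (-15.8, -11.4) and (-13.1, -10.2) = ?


dy = -10.2 + 11.4 = 1.2
dx = -13.1 + 15.8 = 2.7
m = 1.2/2.7 = 0.4444

m = 0.4444


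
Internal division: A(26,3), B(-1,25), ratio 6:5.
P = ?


Px = (6*(-1) + 5*26)/11 = 124/11 = 11.2727
Py = (6*25 + 5*3)/11 = 165/11 = 15.0000

P = (11.2727, 15.0000)


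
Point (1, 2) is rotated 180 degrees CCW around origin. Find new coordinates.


cos(180) = -1, sin(180) = 0
x' = 1*(-1) - 2*0 = -1
y' = 1*0 + 2*(-1) = -2

(-1, -2)


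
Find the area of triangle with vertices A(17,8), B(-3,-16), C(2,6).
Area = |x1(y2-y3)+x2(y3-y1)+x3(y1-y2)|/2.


17*(-16-6) = -374
-3*(6-8) = 6
2*(8+ 16) = 48
sum = -320
Area = |-320|/2 = 160.0000

160.0000 sq units


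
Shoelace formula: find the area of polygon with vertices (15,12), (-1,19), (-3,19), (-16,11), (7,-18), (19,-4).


sum(xi*y_{i+1}) = 15*19 - 1*19 - 3*11 - 16*(-18) + 7*(-4) + 19*12 = 721
sum(yi*x_{i+1}) = 12*(-1) + 19*(-3) + 19*(-16) + 11*7 - 18*19 - 4*15 = -698
Area = |721 + 698|/2 = 1419/2 = 709.5000

709.5000 sq units


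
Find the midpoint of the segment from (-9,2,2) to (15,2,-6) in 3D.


Mx = (-9+15)/2 = 3.0000
My = (2+2)/2 = 2.0000
Mz = (2- 6)/2 = -2.0000

M = (3.0000, 2.0000, -2.0000)


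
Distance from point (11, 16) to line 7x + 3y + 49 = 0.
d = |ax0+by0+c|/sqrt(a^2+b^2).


|7*11 + 3*16 + 49| = |174| = 174
sqrt(49 + 9) = sqrt(58) = 7.6158
d = 174/sqrt(58) = 22.8473

22.8473


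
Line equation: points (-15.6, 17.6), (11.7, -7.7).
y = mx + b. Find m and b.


m = (-25.3)/(27.3) = -0.9267
b = y1 - m*x1 = 17.6 - (-25.3*(-15.6))/(27.3) = 17.6 - 14.4571 = 3.1429

y = -0.9267x + 3.1429


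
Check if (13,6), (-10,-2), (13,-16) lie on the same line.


13*(-2+ 16) - 10*(-16-6) + 13*(6+ 2)
= 182 + 220 + 104 = 506

No, not collinear (determinant = 506)


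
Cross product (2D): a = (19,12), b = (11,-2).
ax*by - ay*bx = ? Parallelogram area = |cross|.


cross = 19*(-2) - 12*11 = -38 - 132 = -170
Parallelogram area = |-170| = 170

cross = -170, parallelogram area = 170


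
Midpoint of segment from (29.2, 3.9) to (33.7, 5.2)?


Mx = (29.2 + 33.7)/2 = 62.9/2 = 31.4500
My = (3.9 + 5.2)/2 = 9.1/2 = 4.5500

(31.4500, 4.5500)


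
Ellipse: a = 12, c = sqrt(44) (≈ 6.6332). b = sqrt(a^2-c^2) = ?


b^2 = 12^2 - (sqrt(44))^2 = 144 - 44 = 100
b = sqrt(100) = 10

b = 10


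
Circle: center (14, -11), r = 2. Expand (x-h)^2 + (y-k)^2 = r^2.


(x-14)^2 + (y+ 11)^2 = 2^2
D = -2h = -28, E = -2k = 22
F = h^2+k^2-r^2 = 196+121-4 = 313

x^2 + y^2 - 28x + 22y + 313 = 0


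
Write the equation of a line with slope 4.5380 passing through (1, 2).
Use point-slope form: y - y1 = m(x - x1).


y - 2 = 4.5380(x - 1)
y = 4.5380x + 2 - 4.5380*1
y = 4.5380x - 2.5380

y = 4.5380x - 2.5380


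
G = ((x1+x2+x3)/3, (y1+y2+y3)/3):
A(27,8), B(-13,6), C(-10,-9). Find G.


Gx = (27- 13- 10)/3 = 4/3 = 1.3333
Gy = (8+6- 9)/3 = 5/3 = 1.6667

G = (1.3333, 1.6667)


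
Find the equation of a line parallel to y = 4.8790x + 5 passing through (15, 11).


Parallel lines have equal slopes.
m2 = 4.8790
b2 = 11 - 4.8790*15 = -62.1850

y = 4.8790x - 62.1850


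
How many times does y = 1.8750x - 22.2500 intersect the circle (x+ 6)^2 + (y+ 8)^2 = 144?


Substitute y = 1.8750x - 22.2500: (x+ 6)^2 + (1.8750x- 22.2500+ 8)^2 = 144
Expand to Ax^2 + Bx + C = 0, where b-k = -14.25
A = 1+m^2 = 4.515625
B = 2(m(b-k) - h) = 2(1.8750*(-14.25) + 6) = -41.4375
C = h^2 + (b-k)^2 - r^2 = 36 + 203.0625 - 144 = 95.0625
disc = B^2-4AC = 1717.0664 - 1717.0664 = 0
disc = 0

1 intersection point (tangent)


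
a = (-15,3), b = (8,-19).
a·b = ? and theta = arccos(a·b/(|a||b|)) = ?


a·b = -15*8 + 3*(-19) = -120 - 57 = -177
|a| = sqrt(225+9) = 15.2971
|b| = sqrt(64+361) = 20.6155
cos(theta) = -177/(sqrt(234)*sqrt(425)) = -177/sqrt(99450) = -0.561269
theta = arccos(-177/sqrt(99450)) = 124.1436 degrees

a·b = -177, theta = 124.1436 deg


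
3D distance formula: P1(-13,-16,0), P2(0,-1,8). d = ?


dx=13, dy=15, dz=8
d = sqrt(169+225+64) = sqrt(458) = 21.4009

21.4009


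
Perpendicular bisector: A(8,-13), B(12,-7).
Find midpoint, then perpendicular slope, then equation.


Midpoint = (10, -10)
Slope of AB = dy/dx = 6/4 = 1.5000
Perp slope = -dx/dy = -4/6 = -0.6667
b = My - (perp slope)*Mx = -10 + (4*10)/6 = -10 + 6.6667 = -3.3333

y = -0.6667x - 3.3333


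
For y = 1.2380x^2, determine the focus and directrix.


a = 1.2380
1/(4a) = 0.2019
Focus = (0, 0.2019)
Directrix: y = -0.2019

Focus = (0, 0.2019), Directrix: y = -0.2019


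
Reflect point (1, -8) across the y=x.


Reflection rule for y=x: (y, x)
(1, -8) -> (-8, 1)

(-8, 1)


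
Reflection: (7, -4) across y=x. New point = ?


Reflection rule for y=x: (y, x)
(7, -4) -> (-4, 7)

(-4, 7)


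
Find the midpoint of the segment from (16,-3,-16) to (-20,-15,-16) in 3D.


Mx = (16- 20)/2 = -2.0000
My = (-3- 15)/2 = -9.0000
Mz = (-16- 16)/2 = -16.0000

M = (-2.0000, -9.0000, -16.0000)


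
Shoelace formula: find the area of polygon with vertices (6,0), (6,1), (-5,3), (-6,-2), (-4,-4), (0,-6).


sum(xi*y_{i+1}) = 6*1 + 6*3 - 5*(-2) - 6*(-4) - 4*(-6) + 0*0 = 82
sum(yi*x_{i+1}) = 0*6 + 1*(-5) + 3*(-6) - 2*(-4) - 4*0 - 6*6 = -51
Area = |82 + 51|/2 = 133/2 = 66.5000

66.5000 sq units


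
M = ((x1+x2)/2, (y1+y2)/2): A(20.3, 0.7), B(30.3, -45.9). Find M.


Mx = (20.3 + 30.3)/2 = 50.6/2 = 25.3000
My = (0.7 - 45.9)/2 = -45.2/2 = -22.6000

(25.3000, -22.6000)


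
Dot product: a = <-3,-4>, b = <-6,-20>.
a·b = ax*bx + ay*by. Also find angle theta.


a·b = -3*(-6) - 4*(-20) = 18 + 80 = 98
|a| = sqrt(9+16) = 5.0000
|b| = sqrt(36+400) = 20.8806
cos(theta) = 98/(sqrt(25)*sqrt(436)) = 98/sqrt(10900) = 0.938670
theta = arccos(98/sqrt(10900)) = 20.1707 degrees

a·b = 98, theta = 20.1707 deg


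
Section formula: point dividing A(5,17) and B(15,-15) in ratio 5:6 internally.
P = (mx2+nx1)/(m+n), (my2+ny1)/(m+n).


Px = (5*15 + 6*5)/11 = 105/11 = 9.5455
Py = (5*(-15) + 6*17)/11 = 27/11 = 2.4545

P = (9.5455, 2.4545)


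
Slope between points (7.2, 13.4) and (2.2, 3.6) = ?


dy = 3.6 - 13.4 = -9.8
dx = 2.2 - 7.2 = -5.0
m = -9.8/(-5.0) = 1.9600

m = 1.9600


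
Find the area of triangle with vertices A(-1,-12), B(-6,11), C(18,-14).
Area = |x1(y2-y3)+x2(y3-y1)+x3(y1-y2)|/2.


-1*(11+ 14) = -25
-6*(-14+ 12) = 12
18*(-12-11) = -414
sum = -427
Area = |-427|/2 = 213.5000

213.5000 sq units


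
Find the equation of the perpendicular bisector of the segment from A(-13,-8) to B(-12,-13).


Midpoint = (-12.5, -10.5)
Slope of AB = dy/dx = -5/1 = -5.0000
Perp slope = -dx/dy = 1/5 = 0.2000
b = My - (perp slope)*Mx = -10.5 + (1*(-12.5))/(-5) = -10.5 + 2.5000 = -8.0000

y = 0.2000x - 8.0000


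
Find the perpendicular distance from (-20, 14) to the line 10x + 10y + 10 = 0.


|10*(-20) + 10*14 + 10| = |-50| = 50
sqrt(100 + 100) = sqrt(200) = 14.1421
d = 50/sqrt(200) = 3.5355

3.5355


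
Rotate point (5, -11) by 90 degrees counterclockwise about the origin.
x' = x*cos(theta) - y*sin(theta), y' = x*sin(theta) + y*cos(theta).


cos(90) = 0, sin(90) = 1
x' = 5*0 + 11*1 = 11
y' = 5*1 - 11*0 = 5

(11, 5)


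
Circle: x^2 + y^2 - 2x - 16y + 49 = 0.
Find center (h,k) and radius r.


h = -D/2 = 2/2 = 1
k = -E/2 = 16/2 = 8
r^2 = h^2 + k^2 - F = 1 + 64 - 49 = 16
r = 4

Center (1, 8), radius = 4


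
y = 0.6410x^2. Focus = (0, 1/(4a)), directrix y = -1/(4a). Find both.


a = 0.6410
1/(4a) = 0.3900
Focus = (0, 0.3900)
Directrix: y = -0.3900

Focus = (0, 0.3900), Directrix: y = -0.3900


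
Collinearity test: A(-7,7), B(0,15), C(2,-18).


-7*(15+ 18) + 0*(-18-7) + 2*(7-15)
= -231 + 0 - 16 = -247

No, not collinear (determinant = -247)


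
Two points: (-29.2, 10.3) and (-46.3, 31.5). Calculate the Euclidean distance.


dx = -46.3 + 29.2 = -17.1
dy = 31.5 - 10.3 = 21.2
d = sqrt(292.41 + 449.44) = sqrt(741.85) = 27.2369

27.2369


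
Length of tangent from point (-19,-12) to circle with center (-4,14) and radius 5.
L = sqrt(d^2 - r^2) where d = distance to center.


d = sqrt((-19+ 4)^2 + (-12-14)^2) = sqrt(225+676) = 30.0167
L = sqrt(901.0000 - 25) = sqrt(876.0000) = 29.5973

29.5973


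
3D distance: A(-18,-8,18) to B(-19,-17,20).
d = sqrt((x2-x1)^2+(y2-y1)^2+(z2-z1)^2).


dx=-1, dy=-9, dz=2
d = sqrt(1+81+4) = sqrt(86) = 9.2736

9.2736


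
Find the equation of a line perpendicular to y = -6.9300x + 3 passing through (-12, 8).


Perpendicular slope = -1/m1 = -1/(-6.9300) = 0.1443
b2 = y0 - m2*x0 = 8 - 12/(-6.9300) = 8 + 1.7316 = 9.7316

y = 0.1443x + 9.7316


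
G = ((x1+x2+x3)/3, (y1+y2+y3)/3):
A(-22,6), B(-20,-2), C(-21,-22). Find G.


Gx = (-22- 20- 21)/3 = -63/3 = -21.0000
Gy = (6- 2- 22)/3 = -18/3 = -6.0000

G = (-21.0000, -6.0000)


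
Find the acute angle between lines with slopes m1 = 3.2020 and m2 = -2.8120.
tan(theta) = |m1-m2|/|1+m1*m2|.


m1-m2 = 6.014
1+m1*m2 = -8.004024
tan(theta) = |6.014/(-8.004024)| = 0.751372
theta = arctan(|6.014/(-8.004024)|) = 36.9202 degrees (acute angle)

36.9202 degrees


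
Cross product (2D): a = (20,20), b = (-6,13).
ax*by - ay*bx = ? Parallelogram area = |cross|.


cross = 20*13 - 20*(-6) = 260 + 120 = 380
Parallelogram area = |380| = 380

cross = 380, parallelogram area = 380


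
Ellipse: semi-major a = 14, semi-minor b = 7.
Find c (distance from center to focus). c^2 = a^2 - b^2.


c^2 = 14^2 - 7^2 = 196 - 49 = 147
c = sqrt(147) = 12.1244

c = 12.1244


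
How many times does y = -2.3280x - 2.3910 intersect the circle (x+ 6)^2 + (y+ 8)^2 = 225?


Substitute y = -2.3280x - 2.3910: (x+ 6)^2 + (-2.3280x- 2.3910+ 8)^2 = 225
Expand to Ax^2 + Bx + C = 0, where b-k = 5.609
A = 1+m^2 = 6.419584
B = 2(m(b-k) - h) = 2(-2.3280*5.609 + 6) = -14.115504
C = h^2 + (b-k)^2 - r^2 = 36 + 31.460881 - 225 = -157.539119
disc = B^2-4AC = 199.2475 + 4045.3424 = 4244.5899
disc > 0

2 intersection points


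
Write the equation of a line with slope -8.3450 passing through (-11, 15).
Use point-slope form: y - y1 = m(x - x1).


y - 15 = -8.3450(x + 11)
y = -8.3450x + 15 + 8.3450*(-11)
y = -8.3450x - 76.7950

y = -8.3450x - 76.7950


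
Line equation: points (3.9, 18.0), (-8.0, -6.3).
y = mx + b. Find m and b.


m = (-24.3)/(-11.9) = 2.0420
b = y1 - m*x1 = 18.0 - (-24.3*3.9)/(-11.9) = 18.0 - 7.9639 = 10.0361

y = 2.0420x + 10.0361


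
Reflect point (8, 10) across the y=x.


Reflection rule for y=x: (y, x)
(8, 10) -> (10, 8)

(10, 8)


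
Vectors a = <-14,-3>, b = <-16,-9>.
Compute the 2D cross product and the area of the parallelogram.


cross = -14*(-9) + 3*(-16) = 126 - 48 = 78
Parallelogram area = |78| = 78

cross = 78, parallelogram area = 78


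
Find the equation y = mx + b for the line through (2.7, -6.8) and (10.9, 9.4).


m = (16.2)/(8.2) = 1.9756
b = y1 - m*x1 = -6.8 - (16.2*2.7)/(8.2) = -6.8 - 5.3341 = -12.1341

y = 1.9756x - 12.1341


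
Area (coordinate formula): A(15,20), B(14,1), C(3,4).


15*(1-4) = -45
14*(4-20) = -224
3*(20-1) = 57
sum = -212
Area = |-212|/2 = 106.0000

106.0000 sq units


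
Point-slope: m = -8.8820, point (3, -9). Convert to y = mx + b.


y + 9 = -8.8820(x - 3)
y = -8.8820x - 9 + 8.8820*3
y = -8.8820x + 17.6460

y = -8.8820x + 17.6460


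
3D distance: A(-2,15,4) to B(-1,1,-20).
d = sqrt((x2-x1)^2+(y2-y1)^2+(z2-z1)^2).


dx=1, dy=-14, dz=-24
d = sqrt(1+196+576) = sqrt(773) = 27.8029

27.8029


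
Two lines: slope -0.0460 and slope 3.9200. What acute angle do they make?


m1-m2 = -3.966
1+m1*m2 = 0.81968
tan(theta) = |-3.966/0.81968| = 4.838474
theta = arctan(|-3.966/0.81968|) = 78.3227 degrees (acute angle)

78.3227 degrees


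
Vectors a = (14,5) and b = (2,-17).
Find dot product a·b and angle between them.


a·b = 14*2 + 5*(-17) = 28 - 85 = -57
|a| = sqrt(196+25) = 14.8661
|b| = sqrt(4+289) = 17.1172
cos(theta) = -57/(sqrt(221)*sqrt(293)) = -57/sqrt(64753) = -0.223998
theta = arccos(-57/sqrt(64753)) = 102.9440 degrees

a·b = -57, theta = 102.9440 deg


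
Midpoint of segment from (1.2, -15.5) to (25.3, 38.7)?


Mx = (1.2 + 25.3)/2 = 26.5/2 = 13.2500
My = (-15.5 + 38.7)/2 = 23.2/2 = 11.6000

(13.2500, 11.6000)


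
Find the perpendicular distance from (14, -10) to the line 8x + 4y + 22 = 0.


|8*14 + 4*(-10) + 22| = |94| = 94
sqrt(64 + 16) = sqrt(80) = 8.9443
d = 94/sqrt(80) = 10.5095

10.5095


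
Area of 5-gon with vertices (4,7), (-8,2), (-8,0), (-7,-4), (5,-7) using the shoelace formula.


sum(xi*y_{i+1}) = 4*2 - 8*0 - 8*(-4) - 7*(-7) + 5*7 = 124
sum(yi*x_{i+1}) = 7*(-8) + 2*(-8) + 0*(-7) - 4*5 - 7*4 = -120
Area = |124 + 120|/2 = 244/2 = 122.0000

122.0000 sq units


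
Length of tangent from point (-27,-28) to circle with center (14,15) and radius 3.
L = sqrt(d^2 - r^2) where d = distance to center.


d = sqrt((-27-14)^2 + (-28-15)^2) = sqrt(1681+1849) = 59.4138
L = sqrt(3530.0000 - 9) = sqrt(3521.0000) = 59.3380

59.3380


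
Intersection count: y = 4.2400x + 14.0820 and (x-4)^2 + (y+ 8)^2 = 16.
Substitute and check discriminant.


Substitute y = 4.2400x + 14.0820: (x-4)^2 + (4.2400x+14.0820+ 8)^2 = 16
Expand to Ax^2 + Bx + C = 0, where b-k = 22.082
A = 1+m^2 = 18.9776
B = 2(m(b-k) - h) = 2(4.2400*22.082 - 4) = 179.25536
C = h^2 + (b-k)^2 - r^2 = 16 + 487.614724 - 16 = 487.614724
disc = B^2-4AC = 32132.4841 - 37015.0287 = -4882.5446
disc < 0

0 intersection points


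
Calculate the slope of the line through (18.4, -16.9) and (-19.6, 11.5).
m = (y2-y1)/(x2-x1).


dy = 11.5 + 16.9 = 28.4
dx = -19.6 - 18.4 = -38.0
m = 28.4/(-38.0) = -0.7474

m = -0.7474


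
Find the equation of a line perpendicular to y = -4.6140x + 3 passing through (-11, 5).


Perpendicular slope = -1/m1 = -1/(-4.6140) = 0.2167
b2 = y0 - m2*x0 = 5 - 11/(-4.6140) = 5 + 2.3840 = 7.3840

y = 0.2167x + 7.3840


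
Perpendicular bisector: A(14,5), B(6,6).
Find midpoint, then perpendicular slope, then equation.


Midpoint = (10, 5.5)
Slope of AB = dy/dx = 1/(-8) = -0.1250
Perp slope = -dx/dy = 8/1 = 8.0000
b = My - (perp slope)*Mx = 5.5 + (-8*10)/1 = 5.5 - 80.0000 = -74.5000

y = 8.0000x - 74.5000


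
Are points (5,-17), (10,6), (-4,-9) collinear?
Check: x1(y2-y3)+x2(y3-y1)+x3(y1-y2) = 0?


5*(6+ 9) + 10*(-9+ 17) - 4*(-17-6)
= 75 + 80 + 92 = 247

No, not collinear (determinant = 247)


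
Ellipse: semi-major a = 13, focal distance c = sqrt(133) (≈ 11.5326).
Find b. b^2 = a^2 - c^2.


b^2 = 13^2 - (sqrt(133))^2 = 169 - 133 = 36
b = sqrt(36) = 6

b = 6


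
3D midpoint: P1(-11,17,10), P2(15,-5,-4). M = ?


Mx = (-11+15)/2 = 2.0000
My = (17- 5)/2 = 6.0000
Mz = (10- 4)/2 = 3.0000

M = (2.0000, 6.0000, 3.0000)


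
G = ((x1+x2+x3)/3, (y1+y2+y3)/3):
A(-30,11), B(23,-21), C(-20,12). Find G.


Gx = (-30+23- 20)/3 = -27/3 = -9.0000
Gy = (11- 21+12)/3 = 2/3 = 0.6667

G = (-9.0000, 0.6667)


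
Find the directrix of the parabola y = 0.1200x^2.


a = 0.1200
1/(4a) = 2.0833
directrix: y = -2.0833 = -2.0833

y = -2.0833


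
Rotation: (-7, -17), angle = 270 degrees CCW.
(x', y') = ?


cos(270) = 0, sin(270) = -1
x' = -7*0 + 17*(-1) = -17
y' = -7*(-1) - 17*0 = 7

(-17, 7)


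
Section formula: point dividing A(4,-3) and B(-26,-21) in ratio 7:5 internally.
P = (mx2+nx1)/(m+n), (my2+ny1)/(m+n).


Px = (7*(-26) + 5*4)/12 = -162/12 = -13.5000
Py = (7*(-21) + 5*(-3))/12 = -162/12 = -13.5000

P = (-13.5000, -13.5000)


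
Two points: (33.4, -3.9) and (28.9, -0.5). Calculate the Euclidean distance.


dx = 28.9 - 33.4 = -4.5
dy = -0.5 + 3.9 = 3.4
d = sqrt(20.25 + 11.56) = sqrt(31.81) = 5.6400

5.6400


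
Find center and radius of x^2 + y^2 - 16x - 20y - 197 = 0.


h = -D/2 = 16/2 = 8
k = -E/2 = 20/2 = 10
r^2 = h^2 + k^2 - F = 64 + 100 + 197 = 361
r = 19

Center (8, 10), radius = 19


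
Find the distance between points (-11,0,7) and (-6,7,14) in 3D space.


dx=5, dy=7, dz=7
d = sqrt(25+49+49) = sqrt(123) = 11.0905

11.0905


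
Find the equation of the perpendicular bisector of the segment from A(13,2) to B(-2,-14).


Midpoint = (5.5, -6)
Slope of AB = dy/dx = -16/(-15) = 1.0667
Perp slope = -dx/dy = -15/16 = -0.9375
b = My - (perp slope)*Mx = -6 + (-15*5.5)/(-16) = -6 + 5.1562 = -0.8438

y = -0.9375x - 0.8438


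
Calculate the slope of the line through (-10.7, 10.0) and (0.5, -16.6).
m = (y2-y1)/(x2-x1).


dy = -16.6 - 10.0 = -26.6
dx = 0.5 + 10.7 = 11.2
m = -26.6/11.2 = -2.3750

m = -2.3750


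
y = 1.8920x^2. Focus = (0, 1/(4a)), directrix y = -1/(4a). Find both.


a = 1.8920
1/(4a) = 0.1321
Focus = (0, 0.1321)
Directrix: y = -0.1321

Focus = (0, 0.1321), Directrix: y = -0.1321


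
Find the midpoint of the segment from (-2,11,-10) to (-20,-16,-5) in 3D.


Mx = (-2- 20)/2 = -11.0000
My = (11- 16)/2 = -2.5000
Mz = (-10- 5)/2 = -7.5000

M = (-11.0000, -2.5000, -7.5000)


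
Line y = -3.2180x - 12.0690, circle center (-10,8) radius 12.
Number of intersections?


Substitute y = -3.2180x - 12.0690: (x+ 10)^2 + (-3.2180x- 12.0690-8)^2 = 144
Expand to Ax^2 + Bx + C = 0, where b-k = -20.069
A = 1+m^2 = 11.355524
B = 2(m(b-k) - h) = 2(-3.2180*(-20.069) + 10) = 149.164084
C = h^2 + (b-k)^2 - r^2 = 100 + 402.764761 - 144 = 358.764761
disc = B^2-4AC = 22249.9240 - 16295.8474 = 5954.0766
disc > 0

2 intersection points


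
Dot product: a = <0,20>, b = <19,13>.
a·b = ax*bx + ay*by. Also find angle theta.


a·b = 0*19 + 20*13 = 0 + 260 = 260
|a| = sqrt(0+400) = 20.0000
|b| = sqrt(361+169) = 23.0217
cos(theta) = 260/(sqrt(400)*sqrt(530)) = 260/sqrt(212000) = 0.564684
theta = arccos(260/sqrt(212000)) = 55.6197 degrees

a·b = 260, theta = 55.6197 deg


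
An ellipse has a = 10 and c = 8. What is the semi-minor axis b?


b^2 = 10^2 - (8)^2 = 100 - 64 = 36
b = sqrt(36) = 6

b = 6


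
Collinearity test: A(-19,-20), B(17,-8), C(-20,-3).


-19*(-8+ 3) + 17*(-3+ 20) - 20*(-20+ 8)
= 95 + 289 + 240 = 624

No, not collinear (determinant = 624)


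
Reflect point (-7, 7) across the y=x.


Reflection rule for y=x: (y, x)
(-7, 7) -> (7, -7)

(7, -7)


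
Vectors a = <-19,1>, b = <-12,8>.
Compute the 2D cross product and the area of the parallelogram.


cross = -19*8 - 1*(-12) = -152 + 12 = -140
Parallelogram area = |-140| = 140

cross = -140, parallelogram area = 140


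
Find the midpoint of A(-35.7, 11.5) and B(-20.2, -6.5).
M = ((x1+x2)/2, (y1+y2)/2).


Mx = (-35.7 - 20.2)/2 = -55.9/2 = -27.9500
My = (11.5 - 6.5)/2 = 5.0/2 = 2.5000

(-27.9500, 2.5000)


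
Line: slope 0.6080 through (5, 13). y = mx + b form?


y - 13 = 0.6080(x - 5)
y = 0.6080x + 13 - 0.6080*5
y = 0.6080x + 9.9600

y = 0.6080x + 9.9600


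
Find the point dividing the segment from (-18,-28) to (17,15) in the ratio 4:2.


Px = (4*17 + 2*(-18))/6 = 32/6 = 5.3333
Py = (4*15 + 2*(-28))/6 = 4/6 = 0.6667

P = (5.3333, 0.6667)


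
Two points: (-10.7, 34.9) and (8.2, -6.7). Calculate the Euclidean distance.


dx = 8.2 + 10.7 = 18.9
dy = -6.7 - 34.9 = -41.6
d = sqrt(357.21 + 1730.56) = sqrt(2087.77) = 45.6921

45.6921


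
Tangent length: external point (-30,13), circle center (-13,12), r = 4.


d = sqrt((-30+ 13)^2 + (13-12)^2) = sqrt(289+1) = 17.0294
L = sqrt(290.0000 - 16) = sqrt(274.0000) = 16.5529

16.5529


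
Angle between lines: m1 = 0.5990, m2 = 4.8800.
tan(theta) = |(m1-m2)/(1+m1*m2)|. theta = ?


m1-m2 = -4.281
1+m1*m2 = 3.92312
tan(theta) = |-4.281/3.92312| = 1.091223
theta = arctan(|-4.281/3.92312|) = 47.4978 degrees (acute angle)

47.4978 degrees


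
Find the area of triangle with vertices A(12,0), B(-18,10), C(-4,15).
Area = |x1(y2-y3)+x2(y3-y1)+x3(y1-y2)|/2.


12*(10-15) = -60
-18*(15-0) = -270
-4*(0-10) = 40
sum = -290
Area = |-290|/2 = 145.0000

145.0000 sq units


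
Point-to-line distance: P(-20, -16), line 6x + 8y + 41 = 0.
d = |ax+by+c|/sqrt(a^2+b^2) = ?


|6*(-20) + 8*(-16) + 41| = |-207| = 207
sqrt(36 + 64) = sqrt(100) = 10.0000
d = 207/sqrt(100) = 20.7000

20.7000


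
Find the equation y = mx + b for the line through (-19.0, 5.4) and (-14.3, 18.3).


m = (12.9)/(4.7) = 2.7447
b = y1 - m*x1 = 5.4 - (12.9*(-19.0))/(4.7) = 5.4 + 52.1489 = 57.5489

y = 2.7447x + 57.5489


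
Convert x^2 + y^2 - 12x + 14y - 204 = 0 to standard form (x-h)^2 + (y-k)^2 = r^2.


h = -D/2 = 12/2 = 6
k = -E/2 = -14/2 = -7
r^2 = h^2 + k^2 - F = 36 + 49 + 204 = 289
r = 17

Center (6, -7), radius = 17


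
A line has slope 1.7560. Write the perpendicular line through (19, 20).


Perpendicular slope = -1/m1 = -1/1.7560 = -0.5695
b2 = y0 - m2*x0 = 20 + 19/1.7560 = 20 + 10.8200 = 30.8200

y = -0.5695x + 30.8200


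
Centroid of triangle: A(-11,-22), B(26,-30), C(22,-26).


Gx = (-11+26+22)/3 = 37/3 = 12.3333
Gy = (-22- 30- 26)/3 = -78/3 = -26.0000

G = (12.3333, -26.0000)


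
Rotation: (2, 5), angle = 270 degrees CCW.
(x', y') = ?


cos(270) = 0, sin(270) = -1
x' = 2*0 - 5*(-1) = 5
y' = 2*(-1) + 5*0 = -2

(5, -2)


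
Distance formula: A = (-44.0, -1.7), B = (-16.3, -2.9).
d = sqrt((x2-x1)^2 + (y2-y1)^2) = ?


dx = -16.3 + 44.0 = 27.7
dy = -2.9 + 1.7 = -1.2
d = sqrt(767.29 + 1.44) = sqrt(768.73) = 27.7260

27.7260


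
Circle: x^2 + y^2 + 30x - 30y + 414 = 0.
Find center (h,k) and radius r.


h = -D/2 = -30/2 = -15
k = -E/2 = 30/2 = 15
r^2 = h^2 + k^2 - F = 225 + 225 - 414 = 36
r = 6

Center (-15, 15), radius = 6


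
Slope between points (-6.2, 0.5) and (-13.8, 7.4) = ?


dy = 7.4 - 0.5 = 6.9
dx = -13.8 + 6.2 = -7.6
m = 6.9/(-7.6) = -0.9079

m = -0.9079


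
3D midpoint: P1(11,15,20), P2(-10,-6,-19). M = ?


Mx = (11- 10)/2 = 0.5000
My = (15- 6)/2 = 4.5000
Mz = (20- 19)/2 = 0.5000

M = (0.5000, 4.5000, 0.5000)


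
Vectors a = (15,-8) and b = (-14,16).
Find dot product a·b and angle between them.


a·b = 15*(-14) - 8*16 = -210 - 128 = -338
|a| = sqrt(225+64) = 17.0000
|b| = sqrt(196+256) = 21.2603
cos(theta) = -338/(sqrt(289)*sqrt(452)) = -338/sqrt(130628) = -0.935187
theta = arccos(-338/sqrt(130628)) = 159.2584 degrees

a·b = -338, theta = 159.2584 deg


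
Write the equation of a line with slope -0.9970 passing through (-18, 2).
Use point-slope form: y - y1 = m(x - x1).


y - 2 = -0.9970(x + 18)
y = -0.9970x + 2 + 0.9970*(-18)
y = -0.9970x - 15.9460

y = -0.9970x - 15.9460


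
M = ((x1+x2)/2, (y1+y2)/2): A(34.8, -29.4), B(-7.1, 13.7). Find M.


Mx = (34.8 - 7.1)/2 = 27.7/2 = 13.8500
My = (-29.4 + 13.7)/2 = -15.7/2 = -7.8500

(13.8500, -7.8500)


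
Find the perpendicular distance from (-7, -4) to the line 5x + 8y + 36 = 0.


|5*(-7) + 8*(-4) + 36| = |-31| = 31
sqrt(25 + 64) = sqrt(89) = 9.4340
d = 31/sqrt(89) = 3.2860

3.2860


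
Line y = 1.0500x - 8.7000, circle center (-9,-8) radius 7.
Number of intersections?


Substitute y = 1.0500x - 8.7000: (x+ 9)^2 + (1.0500x- 8.7000+ 8)^2 = 49
Expand to Ax^2 + Bx + C = 0, where b-k = -0.7
A = 1+m^2 = 2.1025
B = 2(m(b-k) - h) = 2(1.0500*(-0.7) + 9) = 16.53
C = h^2 + (b-k)^2 - r^2 = 81 + 0.49 - 49 = 32.49
disc = B^2-4AC = 273.2409 - 273.2409 = 0
disc = 0

1 intersection point (tangent)


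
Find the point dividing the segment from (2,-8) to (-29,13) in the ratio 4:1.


Px = (4*(-29) + 1*2)/5 = -114/5 = -22.8000
Py = (4*13 + 1*(-8))/5 = 44/5 = 8.8000

P = (-22.8000, 8.8000)


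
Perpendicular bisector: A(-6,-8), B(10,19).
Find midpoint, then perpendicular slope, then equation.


Midpoint = (2, 5.5)
Slope of AB = dy/dx = 27/16 = 1.6875
Perp slope = -dx/dy = -16/27 = -0.5926
b = My - (perp slope)*Mx = 5.5 + (16*2)/27 = 5.5 + 1.1852 = 6.6852

y = -0.5926x + 6.6852


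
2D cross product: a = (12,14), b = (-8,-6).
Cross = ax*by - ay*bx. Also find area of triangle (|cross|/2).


cross = 12*(-6) - 14*(-8) = -72 + 112 = 40
Triangle area = |40|/2 = 40/2 = 20.0000

cross = 40, triangle area = 20.0000


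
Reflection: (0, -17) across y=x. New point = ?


Reflection rule for y=x: (y, x)
(0, -17) -> (-17, 0)

(-17, 0)


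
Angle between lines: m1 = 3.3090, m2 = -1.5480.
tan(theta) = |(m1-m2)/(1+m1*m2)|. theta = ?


m1-m2 = 4.857
1+m1*m2 = -4.122332
tan(theta) = |4.857/(-4.122332)| = 1.178217
theta = arctan(|4.857/(-4.122332)|) = 49.6774 degrees (acute angle)

49.6774 degrees


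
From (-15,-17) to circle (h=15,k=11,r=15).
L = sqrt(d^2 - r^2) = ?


d = sqrt((-15-15)^2 + (-17-11)^2) = sqrt(900+784) = 41.0366
L = sqrt(1684.0000 - 225) = sqrt(1459.0000) = 38.1969

38.1969


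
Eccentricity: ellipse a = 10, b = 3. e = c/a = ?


c = sqrt(100-9) = sqrt(91) = 9.5394
e = c/a = sqrt(91)/10 = 0.9539

e = 0.9539


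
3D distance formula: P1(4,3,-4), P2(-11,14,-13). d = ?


dx=-15, dy=11, dz=-9
d = sqrt(225+121+81) = sqrt(427) = 20.6640

20.6640


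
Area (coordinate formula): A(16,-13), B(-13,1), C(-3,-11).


16*(1+ 11) = 192
-13*(-11+ 13) = -26
-3*(-13-1) = 42
sum = 208
Area = |208|/2 = 104.0000

104.0000 sq units


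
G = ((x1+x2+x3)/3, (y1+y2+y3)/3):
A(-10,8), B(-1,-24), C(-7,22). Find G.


Gx = (-10- 1- 7)/3 = -18/3 = -6.0000
Gy = (8- 24+22)/3 = 6/3 = 2.0000

G = (-6.0000, 2.0000)


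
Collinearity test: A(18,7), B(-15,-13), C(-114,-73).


18*(-13+ 73) - 15*(-73-7) - 114*(7+ 13)
= 1080 + 1200 - 2280 = 0

Yes, collinear (determinant = 0)


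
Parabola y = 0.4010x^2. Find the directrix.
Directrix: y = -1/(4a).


a = 0.4010
1/(4a) = 0.6234
directrix: y = -0.6234 = -0.6234

y = -0.6234


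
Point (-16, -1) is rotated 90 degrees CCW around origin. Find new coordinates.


cos(90) = 0, sin(90) = 1
x' = -16*0 + 1*1 = 1
y' = -16*1 - 1*0 = -16

(1, -16)


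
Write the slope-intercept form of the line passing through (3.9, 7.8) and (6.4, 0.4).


m = (-7.4)/(2.5) = -2.9600
b = y1 - m*x1 = 7.8 - (-7.4*3.9)/(2.5) = 7.8 + 11.5440 = 19.3440

y = -2.9600x + 19.3440


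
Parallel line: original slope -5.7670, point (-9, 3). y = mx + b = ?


Parallel lines have equal slopes.
m2 = -5.7670
b2 = 3 + 5.7670*(-9) = -48.9030

y = -5.7670x - 48.9030


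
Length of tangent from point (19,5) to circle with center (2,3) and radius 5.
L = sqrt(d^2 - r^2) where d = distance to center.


d = sqrt((19-2)^2 + (5-3)^2) = sqrt(289+4) = 17.1172
L = sqrt(293.0000 - 25) = sqrt(268.0000) = 16.3707

16.3707


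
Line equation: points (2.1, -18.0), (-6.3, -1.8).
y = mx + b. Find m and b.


m = (16.2)/(-8.4) = -1.9286
b = y1 - m*x1 = -18.0 - (16.2*2.1)/(-8.4) = -18.0 + 4.0500 = -13.9500

y = -1.9286x - 13.9500


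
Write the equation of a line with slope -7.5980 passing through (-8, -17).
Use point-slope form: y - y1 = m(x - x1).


y + 17 = -7.5980(x + 8)
y = -7.5980x - 17 + 7.5980*(-8)
y = -7.5980x - 77.7840

y = -7.5980x - 77.7840


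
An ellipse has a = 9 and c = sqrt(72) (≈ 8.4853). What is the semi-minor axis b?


b^2 = 9^2 - (sqrt(72))^2 = 81 - 72 = 9
b = sqrt(9) = 3

b = 3


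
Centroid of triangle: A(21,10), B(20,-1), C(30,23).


Gx = (21+20+30)/3 = 71/3 = 23.6667
Gy = (10- 1+23)/3 = 32/3 = 10.6667

G = (23.6667, 10.6667)


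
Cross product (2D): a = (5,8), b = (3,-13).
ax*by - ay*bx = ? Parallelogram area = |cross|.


cross = 5*(-13) - 8*3 = -65 - 24 = -89
Parallelogram area = |-89| = 89

cross = -89, parallelogram area = 89


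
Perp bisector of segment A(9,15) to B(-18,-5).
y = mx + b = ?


Midpoint = (-4.5, 5)
Slope of AB = dy/dx = -20/(-27) = 0.7407
Perp slope = -dx/dy = -27/20 = -1.3500
b = My - (perp slope)*Mx = 5 + (-27*(-4.5))/(-20) = 5 - 6.0750 = -1.0750

y = -1.3500x - 1.0750


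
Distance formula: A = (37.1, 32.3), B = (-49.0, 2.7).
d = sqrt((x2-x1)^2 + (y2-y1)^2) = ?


dx = -49.0 - 37.1 = -86.1
dy = 2.7 - 32.3 = -29.6
d = sqrt(7413.21 + 876.16) = sqrt(8289.37) = 91.0460

91.0460


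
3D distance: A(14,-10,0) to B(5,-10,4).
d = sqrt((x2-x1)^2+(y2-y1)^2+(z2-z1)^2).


dx=-9, dy=0, dz=4
d = sqrt(81+0+16) = sqrt(97) = 9.8489

9.8489


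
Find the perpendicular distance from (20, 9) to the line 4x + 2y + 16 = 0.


|4*20 + 2*9 + 16| = |114| = 114
sqrt(16 + 4) = sqrt(20) = 4.4721
d = 114/sqrt(20) = 25.4912

25.4912


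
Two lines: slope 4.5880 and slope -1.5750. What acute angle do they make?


m1-m2 = 6.163
1+m1*m2 = -6.2261
tan(theta) = |6.163/(-6.2261)| = 0.989865
theta = arctan(|6.163/(-6.2261)|) = 44.7082 degrees (acute angle)

44.7082 degrees


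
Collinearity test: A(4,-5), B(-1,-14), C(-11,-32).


4*(-14+ 32) - 1*(-32+ 5) - 11*(-5+ 14)
= 72 + 27 - 99 = 0

Yes, collinear (determinant = 0)


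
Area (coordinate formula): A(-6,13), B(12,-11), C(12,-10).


-6*(-11+ 10) = 6
12*(-10-13) = -276
12*(13+ 11) = 288
sum = 18
Area = |18|/2 = 9.0000

9.0000 sq units


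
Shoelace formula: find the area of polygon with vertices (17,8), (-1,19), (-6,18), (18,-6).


sum(xi*y_{i+1}) = 17*19 - 1*18 - 6*(-6) + 18*8 = 485
sum(yi*x_{i+1}) = 8*(-1) + 19*(-6) + 18*18 - 6*17 = 100
Area = |485 - 100|/2 = 385/2 = 192.5000

192.5000 sq units


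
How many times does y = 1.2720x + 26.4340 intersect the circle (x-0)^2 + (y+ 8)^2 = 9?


Substitute y = 1.2720x + 26.4340: (x-0)^2 + (1.2720x+26.4340+ 8)^2 = 9
Expand to Ax^2 + Bx + C = 0, where b-k = 34.434
A = 1+m^2 = 2.617984
B = 2(m(b-k) - h) = 2(1.2720*34.434 - 0) = 87.600096
C = h^2 + (b-k)^2 - r^2 = 0 + 1185.700356 - 9 = 1176.700356
disc = B^2-4AC = 7673.7768 - 12322.3308 = -4648.5540
disc < 0

0 intersection points


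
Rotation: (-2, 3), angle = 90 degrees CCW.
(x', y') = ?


cos(90) = 0, sin(90) = 1
x' = -2*0 - 3*1 = -3
y' = -2*1 + 3*0 = -2

(-3, -2)


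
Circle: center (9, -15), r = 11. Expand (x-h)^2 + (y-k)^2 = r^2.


(x-9)^2 + (y+ 15)^2 = 11^2
D = -2h = -18, E = -2k = 30
F = h^2+k^2-r^2 = 81+225-121 = 185

x^2 + y^2 - 18x + 30y + 185 = 0


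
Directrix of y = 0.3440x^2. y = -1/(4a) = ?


a = 0.3440
1/(4a) = 0.7267
directrix: y = -0.7267 = -0.7267

y = -0.7267


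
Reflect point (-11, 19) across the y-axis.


Reflection rule for y-axis: (-x, y)
(-11, 19) -> (11, 19)

(11, 19)


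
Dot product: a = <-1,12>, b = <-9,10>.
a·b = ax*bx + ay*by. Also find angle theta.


a·b = -1*(-9) + 12*10 = 9 + 120 = 129
|a| = sqrt(1+144) = 12.0416
|b| = sqrt(81+100) = 13.4536
cos(theta) = 129/(sqrt(145)*sqrt(181)) = 129/sqrt(26245) = 0.796281
theta = arccos(129/sqrt(26245)) = 37.2236 degrees

a·b = 129, theta = 37.2236 deg


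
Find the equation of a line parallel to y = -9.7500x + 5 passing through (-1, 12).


Parallel lines have equal slopes.
m2 = -9.7500
b2 = 12 + 9.7500*(-1) = 2.2500

y = -9.7500x + 2.2500


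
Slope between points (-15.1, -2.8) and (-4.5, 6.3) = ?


dy = 6.3 + 2.8 = 9.1
dx = -4.5 + 15.1 = 10.6
m = 9.1/10.6 = 0.8585

m = 0.8585


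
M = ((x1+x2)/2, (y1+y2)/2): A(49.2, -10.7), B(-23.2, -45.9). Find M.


Mx = (49.2 - 23.2)/2 = 26/2 = 13.0000
My = (-10.7 - 45.9)/2 = -56.6/2 = -28.3000

(13.0000, -28.3000)


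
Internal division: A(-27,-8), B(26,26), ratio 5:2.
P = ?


Px = (5*26 + 2*(-27))/7 = 76/7 = 10.8571
Py = (5*26 + 2*(-8))/7 = 114/7 = 16.2857

P = (10.8571, 16.2857)


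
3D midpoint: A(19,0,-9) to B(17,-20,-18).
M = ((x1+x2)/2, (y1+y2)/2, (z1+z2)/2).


Mx = (19+17)/2 = 18.0000
My = (0- 20)/2 = -10.0000
Mz = (-9- 18)/2 = -13.5000

M = (18.0000, -10.0000, -13.5000)


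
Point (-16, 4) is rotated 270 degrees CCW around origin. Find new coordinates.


cos(270) = 0, sin(270) = -1
x' = -16*0 - 4*(-1) = 4
y' = -16*(-1) + 4*0 = 16

(4, 16)


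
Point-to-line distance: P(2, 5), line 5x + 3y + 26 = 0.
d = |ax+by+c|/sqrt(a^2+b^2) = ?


|5*2 + 3*5 + 26| = |51| = 51
sqrt(25 + 9) = sqrt(34) = 5.8310
d = 51/sqrt(34) = 8.7464

8.7464


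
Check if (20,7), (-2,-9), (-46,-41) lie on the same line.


20*(-9+ 41) - 2*(-41-7) - 46*(7+ 9)
= 640 + 96 - 736 = 0

Yes, collinear (determinant = 0)


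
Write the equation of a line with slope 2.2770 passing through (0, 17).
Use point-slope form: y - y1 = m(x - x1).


y - 17 = 2.2770(x - 0)
y = 2.2770x + 17 - 2.2770*0
y = 2.2770x + 17.0000

y = 2.2770x + 17.0000


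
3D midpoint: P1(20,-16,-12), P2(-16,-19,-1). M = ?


Mx = (20- 16)/2 = 2.0000
My = (-16- 19)/2 = -17.5000
Mz = (-12- 1)/2 = -6.5000

M = (2.0000, -17.5000, -6.5000)


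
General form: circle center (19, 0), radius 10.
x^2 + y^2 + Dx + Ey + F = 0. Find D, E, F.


(x-19)^2 + (y-0)^2 = 10^2
D = -2h = -38, E = -2k = 0
F = h^2+k^2-r^2 = 361+0-100 = 261

D = -38, E = 0, F = 261


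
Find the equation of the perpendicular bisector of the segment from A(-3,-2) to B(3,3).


Midpoint = (0, 0.5)
Slope of AB = dy/dx = 5/6 = 0.8333
Perp slope = -dx/dy = -6/5 = -1.2000
b = My - (perp slope)*Mx = 0.5 + (6*0)/5 = 0.5 + 0 = 0.5000

y = -1.2000x + 0.5000


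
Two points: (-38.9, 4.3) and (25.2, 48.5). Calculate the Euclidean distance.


dx = 25.2 + 38.9 = 64.1
dy = 48.5 - 4.3 = 44.2
d = sqrt(4108.81 + 1953.64) = sqrt(6062.45) = 77.8617

77.8617


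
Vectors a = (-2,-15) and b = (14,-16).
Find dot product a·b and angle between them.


a·b = -2*14 - 15*(-16) = -28 + 240 = 212
|a| = sqrt(4+225) = 15.1327
|b| = sqrt(196+256) = 21.2603
cos(theta) = 212/(sqrt(229)*sqrt(452)) = 212/sqrt(103508) = 0.658945
theta = arccos(212/sqrt(103508)) = 48.7806 degrees

a·b = 212, theta = 48.7806 deg


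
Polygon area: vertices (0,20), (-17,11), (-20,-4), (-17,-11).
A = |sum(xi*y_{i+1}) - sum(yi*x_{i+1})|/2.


sum(xi*y_{i+1}) = 0*11 - 17*(-4) - 20*(-11) - 17*20 = -52
sum(yi*x_{i+1}) = 20*(-17) + 11*(-20) - 4*(-17) - 11*0 = -492
Area = |-52 + 492|/2 = 440/2 = 220.0000

220.0000 sq units


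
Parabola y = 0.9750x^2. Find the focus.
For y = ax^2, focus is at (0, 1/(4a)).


a = 0.9750
4a = 3.9000
focus = (0, 1/3.9000) = (0, 0.2564)

Focus = (0, 0.2564)


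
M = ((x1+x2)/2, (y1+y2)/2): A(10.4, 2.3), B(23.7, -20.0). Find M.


Mx = (10.4 + 23.7)/2 = 34.1/2 = 17.0500
My = (2.3 - 20.0)/2 = -17.7/2 = -8.8500

(17.0500, -8.8500)


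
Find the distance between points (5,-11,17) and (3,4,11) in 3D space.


dx=-2, dy=15, dz=-6
d = sqrt(4+225+36) = sqrt(265) = 16.2788

16.2788
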